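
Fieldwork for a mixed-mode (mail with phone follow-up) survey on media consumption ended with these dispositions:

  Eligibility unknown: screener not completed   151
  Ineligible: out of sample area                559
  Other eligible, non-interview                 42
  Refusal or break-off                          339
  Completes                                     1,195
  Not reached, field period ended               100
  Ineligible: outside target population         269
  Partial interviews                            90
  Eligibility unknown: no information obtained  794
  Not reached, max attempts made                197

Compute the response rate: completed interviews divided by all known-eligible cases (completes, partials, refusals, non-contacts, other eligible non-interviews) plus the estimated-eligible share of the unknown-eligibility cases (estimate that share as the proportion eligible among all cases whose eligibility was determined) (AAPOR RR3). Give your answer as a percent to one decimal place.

No answer / not reached = 100 + 197 = 297
Undetermined eligibility = 151 + 794 = 945
Out of scope = 269 + 559 = 828
Top: 1195
Eligible (known): 1195 + 90 + 339 + 297 + 42 = 1963
e = 1963 / (1963 + 828) = 1963 / 2791 = 0.7033
Eligible share of unknowns: 0.7033 × 945 = 664.62
Denominator: 1963 + 664.62 = 2627.62
RR3 = 1195 / 2627.62 = 0.4548

45.5%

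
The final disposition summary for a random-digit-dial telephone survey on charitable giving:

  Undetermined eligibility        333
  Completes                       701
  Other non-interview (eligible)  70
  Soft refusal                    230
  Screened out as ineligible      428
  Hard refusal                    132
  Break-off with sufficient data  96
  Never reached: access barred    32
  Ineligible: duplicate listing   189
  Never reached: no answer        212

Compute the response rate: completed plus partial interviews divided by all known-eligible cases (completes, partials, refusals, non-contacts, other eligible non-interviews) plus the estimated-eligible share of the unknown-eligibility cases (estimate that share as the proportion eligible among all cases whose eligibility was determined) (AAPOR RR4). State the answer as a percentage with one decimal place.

Declined to participate = 132 + 230 = 362
No contact after all attempts = 212 + 32 = 244
Out of scope = 428 + 189 = 617
Numerator = 701 + 96 = 797
Determined eligible = 701 + 96 + 362 + 244 + 70 = 1473
e = 1473 / (1473 + 617) = 1473 / 2090 = 0.7048
Estimated eligible among unknowns = 0.7048 × 333 = 234.70
Denom = 1473 + 234.70 = 1707.70
RR4 = 797 / 1707.70 = 0.4667

46.7%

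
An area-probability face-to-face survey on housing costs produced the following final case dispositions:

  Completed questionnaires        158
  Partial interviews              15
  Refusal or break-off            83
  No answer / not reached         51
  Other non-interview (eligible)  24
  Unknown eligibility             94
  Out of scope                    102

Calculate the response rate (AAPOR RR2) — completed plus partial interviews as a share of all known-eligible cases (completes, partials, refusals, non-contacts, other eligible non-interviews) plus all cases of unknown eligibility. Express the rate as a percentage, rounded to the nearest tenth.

40.7%

Numerator → 158 + 15 = 173
Denom → 158 + 15 + 83 + 51 + 24 + 94 = 425
RR2 = 173 / 425 = 0.4071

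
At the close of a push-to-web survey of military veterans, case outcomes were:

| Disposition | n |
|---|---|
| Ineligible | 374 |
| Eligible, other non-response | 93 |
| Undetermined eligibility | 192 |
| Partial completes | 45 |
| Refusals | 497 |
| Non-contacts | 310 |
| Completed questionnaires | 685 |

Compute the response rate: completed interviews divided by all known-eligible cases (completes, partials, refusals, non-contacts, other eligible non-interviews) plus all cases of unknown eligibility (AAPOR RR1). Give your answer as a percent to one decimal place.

37.6%

Num = 685
Denom = 685 + 45 + 497 + 310 + 93 + 192 = 1822
RR1 = 685 / 1822 = 0.3760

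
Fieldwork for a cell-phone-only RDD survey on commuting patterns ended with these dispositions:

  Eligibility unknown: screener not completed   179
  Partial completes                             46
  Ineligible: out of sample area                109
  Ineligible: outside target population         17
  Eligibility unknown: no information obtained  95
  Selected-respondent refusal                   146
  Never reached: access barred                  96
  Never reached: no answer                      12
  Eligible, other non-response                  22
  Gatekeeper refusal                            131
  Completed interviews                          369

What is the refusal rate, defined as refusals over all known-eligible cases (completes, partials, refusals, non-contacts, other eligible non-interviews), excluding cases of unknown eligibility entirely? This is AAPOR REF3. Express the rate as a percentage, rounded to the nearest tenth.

Refused = 131 + 146 = 277
No contact after all attempts = 12 + 96 = 108
Unknown eligibility = 179 + 95 = 274
Out of scope = 17 + 109 = 126
Num: 277
Base: 369 + 46 + 277 + 108 + 22 = 822
REF3 = 277 / 822 = 0.3370

33.7%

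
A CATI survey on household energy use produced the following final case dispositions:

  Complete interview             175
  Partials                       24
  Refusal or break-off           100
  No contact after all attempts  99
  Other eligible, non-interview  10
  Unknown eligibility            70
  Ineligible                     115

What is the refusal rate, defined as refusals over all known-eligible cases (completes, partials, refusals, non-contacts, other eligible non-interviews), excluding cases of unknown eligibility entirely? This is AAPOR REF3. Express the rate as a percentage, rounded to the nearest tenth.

24.5%

Top = 100
Base = 175 + 24 + 100 + 99 + 10 = 408
REF3 = 100 / 408 = 0.2451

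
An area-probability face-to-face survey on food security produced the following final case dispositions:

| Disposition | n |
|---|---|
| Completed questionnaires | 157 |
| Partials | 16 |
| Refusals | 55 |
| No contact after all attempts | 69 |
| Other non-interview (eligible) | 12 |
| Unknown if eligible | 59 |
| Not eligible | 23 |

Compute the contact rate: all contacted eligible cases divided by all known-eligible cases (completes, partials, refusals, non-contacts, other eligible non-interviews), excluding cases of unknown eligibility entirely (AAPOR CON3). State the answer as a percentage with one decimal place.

Numerator = 157 + 16 + 55 + 12 = 240
Denominator = 157 + 16 + 55 + 69 + 12 = 309
CON3 = 240 / 309 = 0.7767

77.7%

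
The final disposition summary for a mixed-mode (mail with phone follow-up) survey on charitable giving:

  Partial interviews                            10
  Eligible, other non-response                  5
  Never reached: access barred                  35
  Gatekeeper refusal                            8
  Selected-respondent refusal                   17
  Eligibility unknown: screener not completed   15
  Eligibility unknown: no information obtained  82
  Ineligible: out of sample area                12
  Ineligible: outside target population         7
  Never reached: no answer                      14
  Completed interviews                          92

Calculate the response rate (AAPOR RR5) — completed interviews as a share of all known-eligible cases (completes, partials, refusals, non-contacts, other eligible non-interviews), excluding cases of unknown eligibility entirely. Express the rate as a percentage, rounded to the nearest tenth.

50.8%

Refusal or break-off = 8 + 17 = 25
Never reached = 14 + 35 = 49
Unknown eligibility = 15 + 82 = 97
Screened out, ineligible = 7 + 12 = 19
Top → 92
Denominator → 92 + 10 + 25 + 49 + 5 = 181
RR5 = 92 / 181 = 0.5083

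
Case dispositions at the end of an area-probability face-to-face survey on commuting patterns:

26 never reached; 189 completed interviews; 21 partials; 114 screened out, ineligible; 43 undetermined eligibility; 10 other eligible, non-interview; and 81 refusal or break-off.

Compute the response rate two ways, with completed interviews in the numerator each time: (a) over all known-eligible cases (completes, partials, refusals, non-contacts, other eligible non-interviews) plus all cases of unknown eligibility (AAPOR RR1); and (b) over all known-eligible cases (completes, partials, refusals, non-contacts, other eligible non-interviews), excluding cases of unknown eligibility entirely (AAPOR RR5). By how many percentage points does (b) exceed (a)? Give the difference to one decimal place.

Numerator: 189
Denom: 189 + 21 + 81 + 26 + 10 + 43 = 370
RR1 = 189 / 370 = 0.5108
Denom: 189 + 21 + 81 + 26 + 10 = 327
RR5 = 189 / 327 = 0.5780
Difference = 57.80 − 51.08 = 6.72 percentage points

6.7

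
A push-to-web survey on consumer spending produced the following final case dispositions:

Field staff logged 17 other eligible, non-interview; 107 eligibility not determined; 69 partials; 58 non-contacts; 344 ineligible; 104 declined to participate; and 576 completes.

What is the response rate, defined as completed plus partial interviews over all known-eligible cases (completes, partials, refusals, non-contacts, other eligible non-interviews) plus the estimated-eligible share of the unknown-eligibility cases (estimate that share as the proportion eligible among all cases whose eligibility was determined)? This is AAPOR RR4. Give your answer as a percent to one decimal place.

Top = 576 + 69 = 645
Eligible (known) = 576 + 69 + 104 + 58 + 17 = 824
e = 824 / (824 + 344) = 824 / 1168 = 0.7055
e × U = 0.7055 × 107 = 75.49
Denom = 824 + 75.49 = 899.49
RR4 = 645 / 899.49 = 0.7171

71.7%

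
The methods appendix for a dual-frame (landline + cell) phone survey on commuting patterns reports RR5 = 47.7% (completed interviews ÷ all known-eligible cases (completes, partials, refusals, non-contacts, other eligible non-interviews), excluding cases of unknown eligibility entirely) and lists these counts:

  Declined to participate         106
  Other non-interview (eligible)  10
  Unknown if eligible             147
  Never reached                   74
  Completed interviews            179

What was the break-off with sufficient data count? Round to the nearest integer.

RR5 = 179 / D = 0.477
D = 179 / 0.477 = 375.3
Remaining denominator categories sum to 369
break-off with sufficient data = 375.3 − 369 ≈ 6

6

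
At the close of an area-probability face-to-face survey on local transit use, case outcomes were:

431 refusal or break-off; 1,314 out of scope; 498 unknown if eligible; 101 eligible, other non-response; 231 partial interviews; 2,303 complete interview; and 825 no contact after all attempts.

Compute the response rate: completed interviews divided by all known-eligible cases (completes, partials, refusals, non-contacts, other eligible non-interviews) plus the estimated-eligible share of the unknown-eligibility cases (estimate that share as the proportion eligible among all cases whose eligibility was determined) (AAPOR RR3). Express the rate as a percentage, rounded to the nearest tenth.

Top: 2303
Known eligible: 2303 + 231 + 431 + 825 + 101 = 3891
e = 3891 / (3891 + 1314) = 3891 / 5205 = 0.7476
Estimated eligible among unknowns: 0.7476 × 498 = 372.30
Denominator: 3891 + 372.30 = 4263.30
RR3 = 2303 / 4263.30 = 0.5402

54.0%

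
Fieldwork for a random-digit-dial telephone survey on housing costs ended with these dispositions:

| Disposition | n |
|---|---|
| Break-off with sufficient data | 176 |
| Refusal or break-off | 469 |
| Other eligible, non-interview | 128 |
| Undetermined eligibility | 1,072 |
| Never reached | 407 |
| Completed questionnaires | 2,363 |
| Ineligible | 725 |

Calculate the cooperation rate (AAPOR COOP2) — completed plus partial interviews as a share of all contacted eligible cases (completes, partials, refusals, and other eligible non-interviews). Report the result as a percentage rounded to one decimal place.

Numerator: 2363 + 176 = 2539
Denominator: 2363 + 176 + 469 + 128 = 3136
COOP2 = 2539 / 3136 = 0.8096

81.0%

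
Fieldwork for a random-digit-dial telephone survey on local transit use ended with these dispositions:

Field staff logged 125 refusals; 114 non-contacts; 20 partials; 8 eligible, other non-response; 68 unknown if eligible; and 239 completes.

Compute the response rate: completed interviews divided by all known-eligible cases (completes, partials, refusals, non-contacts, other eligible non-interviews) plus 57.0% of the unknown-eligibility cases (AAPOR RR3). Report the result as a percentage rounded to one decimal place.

Numerator: 239
Eligible (known): 239 + 20 + 125 + 114 + 8 = 506
Estimated eligible among unknowns: 0.5700 × 68 = 38.76
Denom: 506 + 38.76 = 544.76
RR3 = 239 / 544.76 = 0.4387

43.9%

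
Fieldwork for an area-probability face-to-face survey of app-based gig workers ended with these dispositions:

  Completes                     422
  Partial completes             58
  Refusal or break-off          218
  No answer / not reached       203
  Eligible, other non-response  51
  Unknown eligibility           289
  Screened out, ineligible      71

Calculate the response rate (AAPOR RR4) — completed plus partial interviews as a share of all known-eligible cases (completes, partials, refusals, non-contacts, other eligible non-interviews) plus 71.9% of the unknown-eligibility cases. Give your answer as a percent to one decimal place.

41.4%

Num = 422 + 58 = 480
Determined eligible = 422 + 58 + 218 + 203 + 51 = 952
Eligible share of unknowns = 0.7190 × 289 = 207.79
Base = 952 + 207.79 = 1159.79
RR4 = 480 / 1159.79 = 0.4139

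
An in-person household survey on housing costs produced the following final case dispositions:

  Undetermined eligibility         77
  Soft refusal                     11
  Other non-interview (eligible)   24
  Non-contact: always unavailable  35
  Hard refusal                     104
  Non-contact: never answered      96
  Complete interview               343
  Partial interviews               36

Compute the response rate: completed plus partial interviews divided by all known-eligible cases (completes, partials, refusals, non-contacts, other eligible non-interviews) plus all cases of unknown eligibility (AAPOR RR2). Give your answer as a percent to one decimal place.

Refused = 104 + 11 = 115
Never reached = 96 + 35 = 131
Top → 343 + 36 = 379
Base → 343 + 36 + 115 + 131 + 24 + 77 = 726
RR2 = 379 / 726 = 0.5220

52.2%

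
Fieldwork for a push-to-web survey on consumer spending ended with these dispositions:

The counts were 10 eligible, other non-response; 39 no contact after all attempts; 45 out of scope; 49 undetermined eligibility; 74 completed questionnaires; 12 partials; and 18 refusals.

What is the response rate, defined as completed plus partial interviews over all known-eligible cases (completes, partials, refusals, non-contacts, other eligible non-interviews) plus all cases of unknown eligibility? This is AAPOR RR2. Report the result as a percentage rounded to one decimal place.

Top: 74 + 12 = 86
Denom: 74 + 12 + 18 + 39 + 10 + 49 = 202
RR2 = 86 / 202 = 0.4257

42.6%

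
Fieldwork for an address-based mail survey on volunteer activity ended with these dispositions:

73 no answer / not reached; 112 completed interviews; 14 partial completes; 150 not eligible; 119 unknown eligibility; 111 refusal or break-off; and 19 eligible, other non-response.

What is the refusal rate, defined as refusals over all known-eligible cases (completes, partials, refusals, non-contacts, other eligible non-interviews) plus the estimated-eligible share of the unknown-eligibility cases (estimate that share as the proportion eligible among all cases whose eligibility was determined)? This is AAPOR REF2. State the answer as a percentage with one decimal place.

Numerator = 111
Eligible (known) = 112 + 14 + 111 + 73 + 19 = 329
e = 329 / (329 + 150) = 329 / 479 = 0.6868
Estimated eligible among unknowns = 0.6868 × 119 = 81.73
Denom = 329 + 81.73 = 410.73
REF2 = 111 / 410.73 = 0.2703

27.0%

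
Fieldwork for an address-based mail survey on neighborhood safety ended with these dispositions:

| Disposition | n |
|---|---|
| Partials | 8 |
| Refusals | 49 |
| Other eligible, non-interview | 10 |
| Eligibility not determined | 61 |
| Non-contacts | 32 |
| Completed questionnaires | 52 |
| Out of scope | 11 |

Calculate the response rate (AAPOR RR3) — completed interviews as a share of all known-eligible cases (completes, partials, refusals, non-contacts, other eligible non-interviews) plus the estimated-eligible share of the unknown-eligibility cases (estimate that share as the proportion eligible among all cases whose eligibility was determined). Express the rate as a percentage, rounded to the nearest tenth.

25.0%

Top = 52
Determined eligible = 52 + 8 + 49 + 32 + 10 = 151
e = 151 / (151 + 11) = 151 / 162 = 0.9321
e × U = 0.9321 × 61 = 56.86
Denom = 151 + 56.86 = 207.86
RR3 = 52 / 207.86 = 0.2502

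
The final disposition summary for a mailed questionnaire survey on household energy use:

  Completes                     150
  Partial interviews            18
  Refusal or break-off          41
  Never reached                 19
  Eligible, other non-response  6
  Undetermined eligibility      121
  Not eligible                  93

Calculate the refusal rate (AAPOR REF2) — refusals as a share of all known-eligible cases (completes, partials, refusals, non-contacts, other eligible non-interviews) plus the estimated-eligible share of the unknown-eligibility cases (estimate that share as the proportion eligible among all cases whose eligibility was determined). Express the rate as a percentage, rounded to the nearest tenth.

12.8%

Num → 41
Eligible (known) → 150 + 18 + 41 + 19 + 6 = 234
e = 234 / (234 + 93) = 234 / 327 = 0.7156
e × U → 0.7156 × 121 = 86.59
Denom → 234 + 86.59 = 320.59
REF2 = 41 / 320.59 = 0.1279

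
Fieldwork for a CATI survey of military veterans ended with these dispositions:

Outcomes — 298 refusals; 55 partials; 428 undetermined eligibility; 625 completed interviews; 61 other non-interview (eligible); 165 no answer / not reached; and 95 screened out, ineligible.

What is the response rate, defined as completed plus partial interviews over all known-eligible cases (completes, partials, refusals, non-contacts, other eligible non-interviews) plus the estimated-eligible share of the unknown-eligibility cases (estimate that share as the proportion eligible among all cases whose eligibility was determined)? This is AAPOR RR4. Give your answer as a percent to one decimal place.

42.5%

Numerator: 625 + 55 = 680
Eligible (known): 625 + 55 + 298 + 165 + 61 = 1204
e = 1204 / (1204 + 95) = 1204 / 1299 = 0.9269
Eligible share of unknowns: 0.9269 × 428 = 396.71
Base: 1204 + 396.71 = 1600.71
RR4 = 680 / 1600.71 = 0.4248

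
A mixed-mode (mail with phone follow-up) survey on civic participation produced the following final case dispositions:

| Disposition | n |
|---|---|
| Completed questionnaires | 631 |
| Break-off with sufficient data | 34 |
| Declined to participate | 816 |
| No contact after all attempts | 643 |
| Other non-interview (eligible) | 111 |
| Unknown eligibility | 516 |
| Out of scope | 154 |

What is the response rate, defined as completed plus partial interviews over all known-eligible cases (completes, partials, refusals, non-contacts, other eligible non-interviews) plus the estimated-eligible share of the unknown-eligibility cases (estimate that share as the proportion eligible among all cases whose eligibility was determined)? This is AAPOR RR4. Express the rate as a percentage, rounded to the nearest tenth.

Top = 631 + 34 = 665
Known eligible = 631 + 34 + 816 + 643 + 111 = 2235
e = 2235 / (2235 + 154) = 2235 / 2389 = 0.9355
Eligible share of unknowns = 0.9355 × 516 = 482.72
Base = 2235 + 482.72 = 2717.72
RR4 = 665 / 2717.72 = 0.2447

24.5%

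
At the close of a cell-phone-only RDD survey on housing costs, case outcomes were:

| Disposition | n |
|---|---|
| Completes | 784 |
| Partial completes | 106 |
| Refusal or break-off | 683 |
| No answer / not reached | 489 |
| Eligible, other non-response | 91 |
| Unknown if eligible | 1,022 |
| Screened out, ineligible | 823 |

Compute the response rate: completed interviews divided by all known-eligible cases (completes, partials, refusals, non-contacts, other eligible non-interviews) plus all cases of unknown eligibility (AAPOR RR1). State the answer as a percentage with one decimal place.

Numerator = 784
Denominator = 784 + 106 + 683 + 489 + 91 + 1022 = 3175
RR1 = 784 / 3175 = 0.2469

24.7%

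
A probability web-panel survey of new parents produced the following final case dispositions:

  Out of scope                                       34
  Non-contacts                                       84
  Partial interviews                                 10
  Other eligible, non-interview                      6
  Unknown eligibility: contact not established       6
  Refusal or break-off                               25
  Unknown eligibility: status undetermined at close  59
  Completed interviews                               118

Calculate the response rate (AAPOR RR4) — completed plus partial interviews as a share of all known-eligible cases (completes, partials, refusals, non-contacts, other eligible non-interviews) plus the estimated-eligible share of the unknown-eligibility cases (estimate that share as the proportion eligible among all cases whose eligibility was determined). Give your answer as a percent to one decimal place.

Eligibility not determined = 6 + 59 = 65
Top → 118 + 10 = 128
Known eligible → 118 + 10 + 25 + 84 + 6 = 243
e = 243 / (243 + 34) = 243 / 277 = 0.8773
Eligible share of unknowns → 0.8773 × 65 = 57.02
Denom → 243 + 57.02 = 300.02
RR4 = 128 / 300.02 = 0.4266

42.7%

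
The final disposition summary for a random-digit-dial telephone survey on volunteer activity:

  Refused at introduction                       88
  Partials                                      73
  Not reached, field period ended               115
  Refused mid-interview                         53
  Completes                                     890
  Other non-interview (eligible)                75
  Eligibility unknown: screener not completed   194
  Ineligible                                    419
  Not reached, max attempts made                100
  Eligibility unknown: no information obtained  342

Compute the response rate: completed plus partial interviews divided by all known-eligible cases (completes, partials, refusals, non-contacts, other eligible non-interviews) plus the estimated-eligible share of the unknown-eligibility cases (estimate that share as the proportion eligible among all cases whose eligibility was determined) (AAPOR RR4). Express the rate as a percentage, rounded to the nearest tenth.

Declined to participate = 88 + 53 = 141
Non-contacts = 115 + 100 = 215
Undetermined eligibility = 194 + 342 = 536
Num = 890 + 73 = 963
Eligible (known) = 890 + 73 + 141 + 215 + 75 = 1394
e = 1394 / (1394 + 419) = 1394 / 1813 = 0.7689
Eligible share of unknowns = 0.7689 × 536 = 412.13
Base = 1394 + 412.13 = 1806.13
RR4 = 963 / 1806.13 = 0.5332

53.3%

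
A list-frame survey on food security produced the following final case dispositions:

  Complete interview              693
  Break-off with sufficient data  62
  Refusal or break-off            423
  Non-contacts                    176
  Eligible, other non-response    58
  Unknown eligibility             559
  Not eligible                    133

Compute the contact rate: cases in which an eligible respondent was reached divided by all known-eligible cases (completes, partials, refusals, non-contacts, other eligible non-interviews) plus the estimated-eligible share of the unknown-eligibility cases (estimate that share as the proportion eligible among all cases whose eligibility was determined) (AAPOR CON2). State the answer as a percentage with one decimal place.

Numerator → 693 + 62 + 423 + 58 = 1236
Known eligible → 693 + 62 + 423 + 176 + 58 = 1412
e = 1412 / (1412 + 133) = 1412 / 1545 = 0.9139
e × U → 0.9139 × 559 = 510.87
Denom → 1412 + 510.87 = 1922.87
CON2 = 1236 / 1922.87 = 0.6428

64.3%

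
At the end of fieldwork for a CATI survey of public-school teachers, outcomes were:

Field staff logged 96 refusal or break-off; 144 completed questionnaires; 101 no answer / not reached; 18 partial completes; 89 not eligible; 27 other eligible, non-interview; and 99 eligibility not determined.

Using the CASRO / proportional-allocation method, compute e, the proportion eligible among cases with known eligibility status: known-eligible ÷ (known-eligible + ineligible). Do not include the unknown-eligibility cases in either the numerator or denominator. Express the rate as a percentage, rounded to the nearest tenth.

Eligible (known): 144 + 18 + 96 + 101 + 27 = 386
e = 386 / (386 + 89) = 386 / 475 = 0.8126

81.3%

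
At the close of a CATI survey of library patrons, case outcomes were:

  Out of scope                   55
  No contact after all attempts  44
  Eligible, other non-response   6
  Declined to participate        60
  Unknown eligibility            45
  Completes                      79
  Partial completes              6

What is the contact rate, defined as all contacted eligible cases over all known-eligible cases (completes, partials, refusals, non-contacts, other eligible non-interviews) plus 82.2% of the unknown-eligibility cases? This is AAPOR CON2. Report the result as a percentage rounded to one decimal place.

Top: 79 + 6 + 60 + 6 = 151
Eligible (known): 79 + 6 + 60 + 44 + 6 = 195
e × U: 0.8220 × 45 = 36.99
Denom: 195 + 36.99 = 231.99
CON2 = 151 / 231.99 = 0.6509

65.1%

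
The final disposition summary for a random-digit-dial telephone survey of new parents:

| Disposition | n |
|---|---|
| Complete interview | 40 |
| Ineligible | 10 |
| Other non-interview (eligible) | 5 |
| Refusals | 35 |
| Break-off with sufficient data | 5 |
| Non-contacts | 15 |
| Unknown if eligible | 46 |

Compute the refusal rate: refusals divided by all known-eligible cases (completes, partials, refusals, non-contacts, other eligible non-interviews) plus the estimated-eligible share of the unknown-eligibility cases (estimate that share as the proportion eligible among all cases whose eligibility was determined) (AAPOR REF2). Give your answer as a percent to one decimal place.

Numerator = 35
Eligible (known) = 40 + 5 + 35 + 15 + 5 = 100
e = 100 / (100 + 10) = 100 / 110 = 0.9091
Eligible share of unknowns = 0.9091 × 46 = 41.82
Denom = 100 + 41.82 = 141.82
REF2 = 35 / 141.82 = 0.2468

24.7%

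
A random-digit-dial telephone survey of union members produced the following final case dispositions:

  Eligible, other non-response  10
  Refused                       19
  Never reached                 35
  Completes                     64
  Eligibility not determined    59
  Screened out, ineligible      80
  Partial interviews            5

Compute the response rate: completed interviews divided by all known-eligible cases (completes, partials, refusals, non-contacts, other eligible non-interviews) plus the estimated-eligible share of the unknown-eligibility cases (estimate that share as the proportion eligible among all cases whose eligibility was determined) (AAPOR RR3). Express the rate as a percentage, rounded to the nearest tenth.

Numerator = 64
Known eligible = 64 + 5 + 19 + 35 + 10 = 133
e = 133 / (133 + 80) = 133 / 213 = 0.6244
Eligible share of unknowns = 0.6244 × 59 = 36.84
Denom = 133 + 36.84 = 169.84
RR3 = 64 / 169.84 = 0.3768

37.7%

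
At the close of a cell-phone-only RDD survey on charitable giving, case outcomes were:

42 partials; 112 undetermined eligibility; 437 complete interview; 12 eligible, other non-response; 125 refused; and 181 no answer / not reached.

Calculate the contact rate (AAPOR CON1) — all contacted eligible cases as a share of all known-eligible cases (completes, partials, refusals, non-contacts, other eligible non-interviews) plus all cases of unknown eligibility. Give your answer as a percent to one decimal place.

67.8%

Num: 437 + 42 + 125 + 12 = 616
Base: 437 + 42 + 125 + 181 + 12 + 112 = 909
CON1 = 616 / 909 = 0.6777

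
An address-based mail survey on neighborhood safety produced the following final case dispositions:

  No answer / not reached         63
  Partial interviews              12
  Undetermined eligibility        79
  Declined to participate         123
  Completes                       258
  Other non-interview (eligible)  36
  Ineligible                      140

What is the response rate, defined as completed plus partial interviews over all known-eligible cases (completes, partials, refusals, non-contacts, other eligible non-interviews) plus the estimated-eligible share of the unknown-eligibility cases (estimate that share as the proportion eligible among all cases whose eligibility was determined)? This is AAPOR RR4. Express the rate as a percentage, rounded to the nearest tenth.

Numerator: 258 + 12 = 270
Known eligible: 258 + 12 + 123 + 63 + 36 = 492
e = 492 / (492 + 140) = 492 / 632 = 0.7785
Eligible share of unknowns: 0.7785 × 79 = 61.50
Base: 492 + 61.50 = 553.50
RR4 = 270 / 553.50 = 0.4878

48.8%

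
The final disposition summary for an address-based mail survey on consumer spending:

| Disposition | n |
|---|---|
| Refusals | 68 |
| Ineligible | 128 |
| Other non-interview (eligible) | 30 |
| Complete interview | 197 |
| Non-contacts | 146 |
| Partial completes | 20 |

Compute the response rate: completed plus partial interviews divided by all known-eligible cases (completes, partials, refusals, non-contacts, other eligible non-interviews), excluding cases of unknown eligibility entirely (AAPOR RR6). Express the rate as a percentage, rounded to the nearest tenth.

47.1%

Num: 197 + 20 = 217
Denominator: 197 + 20 + 68 + 146 + 30 = 461
RR6 = 217 / 461 = 0.4707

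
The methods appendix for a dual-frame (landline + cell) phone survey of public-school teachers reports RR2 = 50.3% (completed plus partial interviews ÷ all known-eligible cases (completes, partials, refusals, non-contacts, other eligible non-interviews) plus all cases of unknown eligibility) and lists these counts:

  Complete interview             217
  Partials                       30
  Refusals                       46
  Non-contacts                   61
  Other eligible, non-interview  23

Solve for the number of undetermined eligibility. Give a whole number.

Num: 217 + 30 = 247
RR2 = 247 / D = 0.503
D = 247 / 0.503 = 491.1
Other denominator terms total 377
undetermined eligibility = 491.1 − 377 ≈ 114

114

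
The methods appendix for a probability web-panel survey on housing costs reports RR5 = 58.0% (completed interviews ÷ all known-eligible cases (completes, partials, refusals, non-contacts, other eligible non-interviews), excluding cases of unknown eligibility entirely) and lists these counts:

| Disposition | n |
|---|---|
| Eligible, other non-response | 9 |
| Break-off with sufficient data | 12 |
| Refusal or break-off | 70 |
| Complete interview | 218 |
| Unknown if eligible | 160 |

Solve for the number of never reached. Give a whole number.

67

RR5 = 218 / D = 0.580
D = 218 / 0.580 = 375.9
Other denominator terms total 309
never reached = 375.9 − 309 ≈ 67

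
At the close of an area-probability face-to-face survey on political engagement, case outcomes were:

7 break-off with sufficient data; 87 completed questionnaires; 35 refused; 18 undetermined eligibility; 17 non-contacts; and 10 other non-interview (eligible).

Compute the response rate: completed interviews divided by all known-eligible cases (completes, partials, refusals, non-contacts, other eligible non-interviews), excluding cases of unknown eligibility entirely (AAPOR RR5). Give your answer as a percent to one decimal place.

55.8%

Top: 87
Denom: 87 + 7 + 35 + 17 + 10 = 156
RR5 = 87 / 156 = 0.5577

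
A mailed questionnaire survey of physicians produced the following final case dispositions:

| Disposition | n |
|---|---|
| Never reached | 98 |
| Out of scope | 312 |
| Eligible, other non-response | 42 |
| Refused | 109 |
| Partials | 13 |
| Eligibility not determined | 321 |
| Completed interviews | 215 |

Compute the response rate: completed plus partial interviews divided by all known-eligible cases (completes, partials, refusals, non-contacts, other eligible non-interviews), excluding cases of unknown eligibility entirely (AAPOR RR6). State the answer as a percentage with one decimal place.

Num = 215 + 13 = 228
Denom = 215 + 13 + 109 + 98 + 42 = 477
RR6 = 228 / 477 = 0.4780

47.8%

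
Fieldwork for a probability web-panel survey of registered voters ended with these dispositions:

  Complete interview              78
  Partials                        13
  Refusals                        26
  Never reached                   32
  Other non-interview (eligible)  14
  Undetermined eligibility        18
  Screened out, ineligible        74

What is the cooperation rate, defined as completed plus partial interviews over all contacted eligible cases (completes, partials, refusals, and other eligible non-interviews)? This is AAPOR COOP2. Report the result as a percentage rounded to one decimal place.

69.5%

Num = 78 + 13 = 91
Denom = 78 + 13 + 26 + 14 = 131
COOP2 = 91 / 131 = 0.6947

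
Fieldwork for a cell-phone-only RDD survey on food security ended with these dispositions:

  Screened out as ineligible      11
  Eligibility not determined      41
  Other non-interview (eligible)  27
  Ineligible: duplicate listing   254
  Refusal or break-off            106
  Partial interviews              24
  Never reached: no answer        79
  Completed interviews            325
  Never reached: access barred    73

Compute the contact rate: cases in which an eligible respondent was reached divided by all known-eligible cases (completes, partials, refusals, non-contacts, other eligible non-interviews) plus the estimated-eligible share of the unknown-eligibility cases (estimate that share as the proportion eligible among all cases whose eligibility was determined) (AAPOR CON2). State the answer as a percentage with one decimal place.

72.7%

No answer / not reached = 79 + 73 = 152
Screened out, ineligible = 11 + 254 = 265
Num: 325 + 24 + 106 + 27 = 482
Known eligible: 325 + 24 + 106 + 152 + 27 = 634
e = 634 / (634 + 265) = 634 / 899 = 0.7052
e × U: 0.7052 × 41 = 28.91
Denom: 634 + 28.91 = 662.91
CON2 = 482 / 662.91 = 0.7271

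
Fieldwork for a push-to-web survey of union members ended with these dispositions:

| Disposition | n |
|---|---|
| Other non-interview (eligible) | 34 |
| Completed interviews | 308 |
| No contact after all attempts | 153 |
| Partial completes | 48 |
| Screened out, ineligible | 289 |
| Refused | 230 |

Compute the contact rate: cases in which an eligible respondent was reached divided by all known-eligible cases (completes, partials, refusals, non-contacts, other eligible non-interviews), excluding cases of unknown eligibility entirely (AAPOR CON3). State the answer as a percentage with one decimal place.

Num: 308 + 48 + 230 + 34 = 620
Denom: 308 + 48 + 230 + 153 + 34 = 773
CON3 = 620 / 773 = 0.8021

80.2%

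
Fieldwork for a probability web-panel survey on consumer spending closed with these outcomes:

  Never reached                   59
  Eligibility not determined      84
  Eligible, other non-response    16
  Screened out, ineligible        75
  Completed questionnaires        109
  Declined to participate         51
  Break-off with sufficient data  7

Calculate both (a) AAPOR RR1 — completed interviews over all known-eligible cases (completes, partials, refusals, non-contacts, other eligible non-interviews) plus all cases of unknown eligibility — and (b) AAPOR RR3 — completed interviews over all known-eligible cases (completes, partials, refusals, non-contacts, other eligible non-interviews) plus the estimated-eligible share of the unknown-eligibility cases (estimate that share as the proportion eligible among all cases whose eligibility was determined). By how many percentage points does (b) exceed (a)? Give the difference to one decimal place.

Top: 109
Base: 109 + 7 + 51 + 59 + 16 + 84 = 326
RR1 = 109 / 326 = 0.3344
Known eligible: 109 + 7 + 51 + 59 + 16 = 242
e = 242 / (242 + 75) = 242 / 317 = 0.7634
Eligible share of unknowns: 0.7634 × 84 = 64.13
Base: 242 + 64.13 = 306.13
RR3 = 109 / 306.13 = 0.3561
Difference = 35.61 − 33.44 = 2.17 percentage points

2.2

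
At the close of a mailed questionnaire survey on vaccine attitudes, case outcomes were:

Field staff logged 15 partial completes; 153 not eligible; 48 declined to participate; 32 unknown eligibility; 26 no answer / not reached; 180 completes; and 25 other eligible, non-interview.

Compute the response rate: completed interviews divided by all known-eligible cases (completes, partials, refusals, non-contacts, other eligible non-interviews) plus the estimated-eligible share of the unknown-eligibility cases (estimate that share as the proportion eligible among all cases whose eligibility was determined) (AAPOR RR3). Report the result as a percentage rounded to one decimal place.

57.1%

Top → 180
Determined eligible → 180 + 15 + 48 + 26 + 25 = 294
e = 294 / (294 + 153) = 294 / 447 = 0.6577
Eligible share of unknowns → 0.6577 × 32 = 21.05
Denom → 294 + 21.05 = 315.05
RR3 = 180 / 315.05 = 0.5713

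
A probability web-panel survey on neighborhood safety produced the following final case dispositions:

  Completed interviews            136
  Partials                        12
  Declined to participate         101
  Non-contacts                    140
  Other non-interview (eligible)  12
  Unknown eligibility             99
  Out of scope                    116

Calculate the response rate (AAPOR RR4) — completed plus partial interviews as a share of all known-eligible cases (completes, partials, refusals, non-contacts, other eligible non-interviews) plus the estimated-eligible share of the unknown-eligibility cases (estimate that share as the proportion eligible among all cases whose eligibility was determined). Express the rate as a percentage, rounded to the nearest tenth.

31.0%

Num = 136 + 12 = 148
Determined eligible = 136 + 12 + 101 + 140 + 12 = 401
e = 401 / (401 + 116) = 401 / 517 = 0.7756
Eligible share of unknowns = 0.7756 × 99 = 76.78
Base = 401 + 76.78 = 477.78
RR4 = 148 / 477.78 = 0.3098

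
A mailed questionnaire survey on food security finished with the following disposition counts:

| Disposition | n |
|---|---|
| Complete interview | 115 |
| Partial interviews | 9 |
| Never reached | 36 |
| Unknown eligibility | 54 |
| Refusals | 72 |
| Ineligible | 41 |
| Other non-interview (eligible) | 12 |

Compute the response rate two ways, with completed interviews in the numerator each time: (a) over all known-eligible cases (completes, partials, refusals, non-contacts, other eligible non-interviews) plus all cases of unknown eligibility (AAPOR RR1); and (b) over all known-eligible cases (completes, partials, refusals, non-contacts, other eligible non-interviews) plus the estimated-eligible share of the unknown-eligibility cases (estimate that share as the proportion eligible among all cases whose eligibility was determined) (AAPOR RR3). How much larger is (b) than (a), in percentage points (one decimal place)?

Top = 115
Base = 115 + 9 + 72 + 36 + 12 + 54 = 298
RR1 = 115 / 298 = 0.3859
Eligible (known) = 115 + 9 + 72 + 36 + 12 = 244
e = 244 / (244 + 41) = 244 / 285 = 0.8561
e × U = 0.8561 × 54 = 46.23
Base = 244 + 46.23 = 290.23
RR3 = 115 / 290.23 = 0.3962
Difference = 39.62 − 38.59 = 1.03 percentage points

1.0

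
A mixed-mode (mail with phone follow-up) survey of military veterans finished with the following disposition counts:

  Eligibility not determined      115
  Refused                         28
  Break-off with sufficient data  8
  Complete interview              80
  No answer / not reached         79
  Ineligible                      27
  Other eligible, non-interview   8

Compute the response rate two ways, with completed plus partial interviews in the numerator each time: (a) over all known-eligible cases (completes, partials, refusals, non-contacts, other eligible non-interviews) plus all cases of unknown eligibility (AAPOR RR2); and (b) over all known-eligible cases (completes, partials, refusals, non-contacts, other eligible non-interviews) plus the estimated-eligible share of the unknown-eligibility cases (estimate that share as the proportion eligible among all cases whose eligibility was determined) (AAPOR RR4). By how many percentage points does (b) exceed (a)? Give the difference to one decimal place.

1.2

Top: 80 + 8 = 88
Denominator: 80 + 8 + 28 + 79 + 8 + 115 = 318
RR2 = 88 / 318 = 0.2767
Determined eligible: 80 + 8 + 28 + 79 + 8 = 203
e = 203 / (203 + 27) = 203 / 230 = 0.8826
Eligible share of unknowns: 0.8826 × 115 = 101.50
Denominator: 203 + 101.50 = 304.50
RR4 = 88 / 304.50 = 0.2890
Difference = 28.90 − 27.67 = 1.23 percentage points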